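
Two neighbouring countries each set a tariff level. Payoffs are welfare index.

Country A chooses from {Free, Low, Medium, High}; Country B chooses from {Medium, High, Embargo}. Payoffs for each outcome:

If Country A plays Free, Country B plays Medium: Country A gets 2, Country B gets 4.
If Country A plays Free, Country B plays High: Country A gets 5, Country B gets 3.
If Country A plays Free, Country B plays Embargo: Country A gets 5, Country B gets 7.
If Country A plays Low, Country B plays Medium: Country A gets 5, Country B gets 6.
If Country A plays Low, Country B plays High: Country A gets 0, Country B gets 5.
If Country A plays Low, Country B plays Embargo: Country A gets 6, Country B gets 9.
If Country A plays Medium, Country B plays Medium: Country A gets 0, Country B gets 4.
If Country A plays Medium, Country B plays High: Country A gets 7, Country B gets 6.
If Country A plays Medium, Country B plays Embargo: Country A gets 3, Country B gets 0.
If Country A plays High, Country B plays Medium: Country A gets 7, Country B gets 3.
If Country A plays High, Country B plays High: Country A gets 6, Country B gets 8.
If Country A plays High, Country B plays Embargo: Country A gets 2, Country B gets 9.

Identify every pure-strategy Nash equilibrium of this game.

(Low, Embargo) and (Medium, High)

Country A against Medium: payoffs 2, 5, 0, 7 → best response High.
Country A against High: payoffs 5, 0, 7, 6 → best response Medium.
Country A against Embargo: payoffs 5, 6, 3, 2 → best response Low.
Country B against Free: payoffs 4, 3, 7 → best response Embargo.
Country B against Low: payoffs 6, 5, 9 → best response Embargo.
Country B against Medium: payoffs 4, 6, 0 → best response High.
Country B against High: payoffs 3, 8, 9 → best response Embargo.
Mutual best responses: (Low, Embargo); (Medium, High).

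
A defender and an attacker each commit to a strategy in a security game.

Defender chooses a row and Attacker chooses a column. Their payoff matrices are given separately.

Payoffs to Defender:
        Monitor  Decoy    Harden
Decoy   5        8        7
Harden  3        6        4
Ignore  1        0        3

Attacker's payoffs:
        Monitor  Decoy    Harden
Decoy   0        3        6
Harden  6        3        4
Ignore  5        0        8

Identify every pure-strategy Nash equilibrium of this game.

(Decoy, Harden)

(Decoy, Monitor): Attacker can switch to Decoy (0 → 3). Not NE.
(Decoy, Decoy): Attacker can switch to Harden (3 → 6). Not NE.
(Decoy, Harden): Defender gets 7, best alternative 4; Attacker gets 6, best alternative 3. No profitable deviation — NE.
(Harden, Monitor): Defender can switch to Decoy (3 → 5). Not NE.
(Harden, Decoy): Defender can switch to Decoy (6 → 8). Not NE.
(Harden, Harden): Defender can switch to Decoy (4 → 7). Not NE.
(Ignore, Monitor): Defender can switch to Decoy (1 → 5). Not NE.
(The remaining 2 profiles each have a profitable deviation by the same check.)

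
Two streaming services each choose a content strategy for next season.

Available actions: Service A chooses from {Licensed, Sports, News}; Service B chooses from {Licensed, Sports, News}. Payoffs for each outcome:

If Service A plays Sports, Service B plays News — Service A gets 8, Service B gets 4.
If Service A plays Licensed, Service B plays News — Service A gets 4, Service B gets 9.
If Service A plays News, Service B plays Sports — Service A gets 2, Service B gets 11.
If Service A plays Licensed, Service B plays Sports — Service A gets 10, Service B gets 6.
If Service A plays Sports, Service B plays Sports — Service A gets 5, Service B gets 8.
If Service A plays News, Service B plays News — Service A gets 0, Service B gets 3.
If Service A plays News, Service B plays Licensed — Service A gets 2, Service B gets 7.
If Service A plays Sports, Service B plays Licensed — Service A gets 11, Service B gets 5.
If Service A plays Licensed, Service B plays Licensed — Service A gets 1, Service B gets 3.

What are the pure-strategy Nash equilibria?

No pure-strategy Nash equilibrium.

(Licensed, Licensed): Service A can switch to Sports (1 → 11). Not NE.
(Licensed, Sports): Service B can switch to News (6 → 9). Not NE.
(Licensed, News): Service A can switch to Sports (4 → 8). Not NE.
(Sports, Licensed): Service B can switch to Sports (5 → 8). Not NE.
(Sports, Sports): Service A can switch to Licensed (5 → 10). Not NE.
(Sports, News): Service B can switch to Licensed (4 → 5). Not NE.
(News, Licensed): Service A can switch to Sports (2 → 11). Not NE.
(News, Sports): Service A can switch to Licensed (2 → 10). Not NE.
(News, News): Service A can switch to Licensed (0 → 4). Not NE.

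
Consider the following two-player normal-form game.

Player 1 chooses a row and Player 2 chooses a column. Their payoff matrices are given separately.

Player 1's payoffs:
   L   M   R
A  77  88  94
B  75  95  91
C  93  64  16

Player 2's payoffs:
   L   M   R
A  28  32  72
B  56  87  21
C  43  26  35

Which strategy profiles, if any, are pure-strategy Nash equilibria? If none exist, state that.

(A, R) and (B, M) and (C, L)

Mark each player's best response to every combination of opponents' strategies; a profile where every player is best-responding is a pure Nash equilibrium.
Player 1 against L: payoffs 77, 75, 93 → best response C.
Player 1 against M: payoffs 88, 95, 64 → best response B.
Player 1 against R: payoffs 94, 91, 16 → best response A.
Player 2 against A: payoffs 28, 32, 72 → best response R.
Player 2 against B: payoffs 56, 87, 21 → best response M.
Player 2 against C: payoffs 43, 26, 35 → best response L.
Mutual best responses: (A, R); (B, M); (C, L).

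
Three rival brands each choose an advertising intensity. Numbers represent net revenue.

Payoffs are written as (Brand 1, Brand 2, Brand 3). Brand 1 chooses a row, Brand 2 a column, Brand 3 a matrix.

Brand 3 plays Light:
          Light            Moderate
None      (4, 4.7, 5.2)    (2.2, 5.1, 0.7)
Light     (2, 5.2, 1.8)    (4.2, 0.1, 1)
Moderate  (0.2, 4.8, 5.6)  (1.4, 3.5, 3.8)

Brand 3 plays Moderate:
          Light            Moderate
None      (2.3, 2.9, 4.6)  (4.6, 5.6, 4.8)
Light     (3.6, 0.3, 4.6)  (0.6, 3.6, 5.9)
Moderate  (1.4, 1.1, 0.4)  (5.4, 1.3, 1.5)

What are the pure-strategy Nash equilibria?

There is no pure-strategy Nash equilibrium.

(None, Light, Light): Brand 2 can switch to Moderate (4.7 → 5.1). Not NE.
(None, Light, Moderate): Brand 1 can switch to Light (2.3 → 3.6). Not NE.
(None, Moderate, Light): Brand 1 can switch to Light (2.2 → 4.2). Not NE.
(None, Moderate, Moderate): Brand 1 can switch to Moderate (4.6 → 5.4). Not NE.
(Light, Light, Light): Brand 1 can switch to None (2 → 4). Not NE.
(Light, Light, Moderate): Brand 2 can switch to Moderate (0.3 → 3.6). Not NE.
(The remaining 6 profiles each have a profitable deviation by the same check.)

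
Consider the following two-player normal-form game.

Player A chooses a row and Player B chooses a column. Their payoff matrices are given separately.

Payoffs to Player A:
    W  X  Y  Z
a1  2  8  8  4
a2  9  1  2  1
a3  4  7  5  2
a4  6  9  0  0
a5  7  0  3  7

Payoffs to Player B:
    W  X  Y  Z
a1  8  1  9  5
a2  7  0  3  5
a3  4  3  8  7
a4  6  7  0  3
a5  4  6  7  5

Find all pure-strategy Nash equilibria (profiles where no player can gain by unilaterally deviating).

The pure Nash equilibria are (a1, Y), (a2, W), (a4, X).

(a1, W): Player A can switch to a2 (2 → 9). Not NE.
(a1, X): Player A can switch to a4 (8 → 9). Not NE.
(a1, Y): Player A gets 8, best alternative 5; Player B gets 9, best alternative 8. No profitable deviation — NE.
(a1, Z): Player A can switch to a5 (4 → 7). Not NE.
(a2, W): Player A gets 9, best alternative 7; Player B gets 7, best alternative 5. No profitable deviation — NE.
(a2, X): Player A can switch to a1 (1 → 8). Not NE.
(a2, Y): Player A can switch to a1 (2 → 8). Not NE.
(a2, Z): Player A can switch to a1 (1 → 4). Not NE.
(a3, W): Player A can switch to a2 (4 → 9). Not NE.
(a3, X): Player A can switch to a1 (7 → 8). Not NE.
(a3, Y): Player A can switch to a1 (5 → 8). Not NE.
(a3, Z): Player A can switch to a1 (2 → 4). Not NE.
(a4, X): Player A gets 9, best alternative 8; Player B gets 7, best alternative 6. No profitable deviation — NE.
(The remaining 7 profiles each have a profitable deviation by the same check.)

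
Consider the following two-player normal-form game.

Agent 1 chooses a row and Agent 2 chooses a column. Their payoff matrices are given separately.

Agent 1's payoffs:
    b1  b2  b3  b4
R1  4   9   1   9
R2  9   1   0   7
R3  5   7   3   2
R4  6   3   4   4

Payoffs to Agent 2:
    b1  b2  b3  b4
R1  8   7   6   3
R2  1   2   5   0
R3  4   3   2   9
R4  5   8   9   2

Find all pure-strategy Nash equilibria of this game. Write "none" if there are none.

Pure NE: (R4, b3)

(R1, b1): Agent 1 can switch to R2 (4 → 9). Not NE.
(R1, b2): Agent 2 can switch to b1 (7 → 8). Not NE.
(R1, b3): Agent 1 can switch to R3 (1 → 3). Not NE.
(R1, b4): Agent 2 can switch to b1 (3 → 8). Not NE.
(R2, b1): Agent 2 can switch to b2 (1 → 2). Not NE.
(R2, b2): Agent 1 can switch to R1 (1 → 9). Not NE.
(R4, b3): Agent 1 gets 4, best alternative 3; Agent 2 gets 9, best alternative 8. No profitable deviation — NE.
(The remaining 9 profiles each have a profitable deviation by the same check.)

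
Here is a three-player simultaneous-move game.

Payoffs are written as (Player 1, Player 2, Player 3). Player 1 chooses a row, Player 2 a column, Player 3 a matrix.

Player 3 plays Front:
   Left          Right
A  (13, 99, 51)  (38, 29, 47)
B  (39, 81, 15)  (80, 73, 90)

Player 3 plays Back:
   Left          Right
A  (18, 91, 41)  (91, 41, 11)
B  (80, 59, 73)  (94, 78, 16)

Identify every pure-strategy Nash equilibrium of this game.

There is no pure-strategy Nash equilibrium.

(A, Left, Front): Player 1 can switch to B (13 → 39). Not NE.
(A, Left, Back): Player 1 can switch to B (18 → 80). Not NE.
(A, Right, Front): Player 1 can switch to B (38 → 80). Not NE.
(A, Right, Back): Player 1 can switch to B (91 → 94). Not NE.
(B, Left, Front): Player 3 can switch to Back (15 → 73). Not NE.
(B, Left, Back): Player 2 can switch to Right (59 → 78). Not NE.
(The remaining 2 profiles each have a profitable deviation by the same check.)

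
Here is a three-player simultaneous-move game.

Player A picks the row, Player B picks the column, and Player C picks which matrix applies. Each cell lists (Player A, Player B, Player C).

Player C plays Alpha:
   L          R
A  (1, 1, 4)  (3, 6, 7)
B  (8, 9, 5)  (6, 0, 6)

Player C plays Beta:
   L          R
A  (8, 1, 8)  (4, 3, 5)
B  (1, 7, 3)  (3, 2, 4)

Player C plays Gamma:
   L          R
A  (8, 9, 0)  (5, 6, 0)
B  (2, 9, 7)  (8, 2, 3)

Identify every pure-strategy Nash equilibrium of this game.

Player A against (L, Alpha): payoffs 1, 8 → best response B.
Player A against (L, Beta): payoffs 8, 1 → best response A.
Player A against (L, Gamma): payoffs 8, 2 → best response A.
Player A against (R, Alpha): payoffs 3, 6 → best response B.
Player A against (R, Beta): payoffs 4, 3 → best response A.
Player A against (R, Gamma): payoffs 5, 8 → best response B.
Player B against (A, Alpha): payoffs 1, 6 → best response R.
Player B against (A, Beta): payoffs 1, 3 → best response R.
Player B against (A, Gamma): payoffs 9, 6 → best response L.
Player B against (B, Alpha): payoffs 9, 0 → best response L.
Player B against (B, Beta): payoffs 7, 2 → best response L.
Player B against (B, Gamma): payoffs 9, 2 → best response L.
Player C against (A, L): payoffs 4, 8, 0 → best response Beta.
Player C against (A, R): payoffs 7, 5, 0 → best response Alpha.
Player C against (B, L): payoffs 5, 3, 7 → best response Gamma.
Player C against (B, R): payoffs 6, 4, 3 → best response Alpha.
No profile is a mutual best response for all players.

No pure-strategy Nash equilibrium.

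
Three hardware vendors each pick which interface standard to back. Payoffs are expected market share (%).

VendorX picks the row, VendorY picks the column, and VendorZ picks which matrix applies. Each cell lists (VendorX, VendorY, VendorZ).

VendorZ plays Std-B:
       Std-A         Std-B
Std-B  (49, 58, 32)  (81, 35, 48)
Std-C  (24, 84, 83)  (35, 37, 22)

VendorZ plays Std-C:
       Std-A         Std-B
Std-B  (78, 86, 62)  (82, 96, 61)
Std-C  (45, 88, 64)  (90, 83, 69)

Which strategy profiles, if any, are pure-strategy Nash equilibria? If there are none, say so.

There is no pure-strategy Nash equilibrium.

VendorX against (Std-A, Std-B): payoffs 49, 24 → best response Std-B.
VendorX against (Std-A, Std-C): payoffs 78, 45 → best response Std-B.
VendorX against (Std-B, Std-B): payoffs 81, 35 → best response Std-B.
VendorX against (Std-B, Std-C): payoffs 82, 90 → best response Std-C.
VendorY against (Std-B, Std-B): payoffs 58, 35 → best response Std-A.
VendorY against (Std-B, Std-C): payoffs 86, 96 → best response Std-B.
VendorY against (Std-C, Std-B): payoffs 84, 37 → best response Std-A.
VendorY against (Std-C, Std-C): payoffs 88, 83 → best response Std-A.
VendorZ against (Std-B, Std-A): payoffs 32, 62 → best response Std-C.
VendorZ against (Std-B, Std-B): payoffs 48, 61 → best response Std-C.
VendorZ against (Std-C, Std-A): payoffs 83, 64 → best response Std-B.
VendorZ against (Std-C, Std-B): payoffs 22, 69 → best response Std-C.
No profile is a mutual best response for all players.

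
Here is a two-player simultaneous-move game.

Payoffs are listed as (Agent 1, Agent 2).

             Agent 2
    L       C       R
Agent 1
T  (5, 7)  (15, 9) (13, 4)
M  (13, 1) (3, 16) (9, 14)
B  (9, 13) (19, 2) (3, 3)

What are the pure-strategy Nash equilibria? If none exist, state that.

No pure-strategy Nash equilibrium.

Agent 1 against L: payoffs 5, 13, 9 → best response M.
Agent 1 against C: payoffs 15, 3, 19 → best response B.
Agent 1 against R: payoffs 13, 9, 3 → best response T.
Agent 2 against T: payoffs 7, 9, 4 → best response C.
Agent 2 against M: payoffs 1, 16, 14 → best response C.
Agent 2 against B: payoffs 13, 2, 3 → best response L.
No profile is a mutual best response for all players.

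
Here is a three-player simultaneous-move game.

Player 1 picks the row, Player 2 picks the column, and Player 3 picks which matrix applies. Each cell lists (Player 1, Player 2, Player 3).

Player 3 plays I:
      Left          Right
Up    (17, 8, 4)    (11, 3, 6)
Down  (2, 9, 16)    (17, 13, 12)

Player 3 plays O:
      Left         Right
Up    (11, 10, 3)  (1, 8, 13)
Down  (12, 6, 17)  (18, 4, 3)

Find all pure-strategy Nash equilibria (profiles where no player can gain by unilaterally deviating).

Player 1 against (Left, I): payoffs 17, 2 → best response Up.
Player 1 against (Left, O): payoffs 11, 12 → best response Down.
Player 1 against (Right, I): payoffs 11, 17 → best response Down.
Player 1 against (Right, O): payoffs 1, 18 → best response Down.
Player 2 against (Up, I): payoffs 8, 3 → best response Left.
Player 2 against (Up, O): payoffs 10, 8 → best response Left.
Player 2 against (Down, I): payoffs 9, 13 → best response Right.
Player 2 against (Down, O): payoffs 6, 4 → best response Left.
Player 3 against (Up, Left): payoffs 4, 3 → best response I.
Player 3 against (Up, Right): payoffs 6, 13 → best response O.
Player 3 against (Down, Left): payoffs 16, 17 → best response O.
Player 3 against (Down, Right): payoffs 12, 3 → best response I.
Mutual best responses: (Up, Left, I); (Down, Left, O); (Down, Right, I).

The pure Nash equilibria are (Up, Left, I), (Down, Left, O), (Down, Right, I).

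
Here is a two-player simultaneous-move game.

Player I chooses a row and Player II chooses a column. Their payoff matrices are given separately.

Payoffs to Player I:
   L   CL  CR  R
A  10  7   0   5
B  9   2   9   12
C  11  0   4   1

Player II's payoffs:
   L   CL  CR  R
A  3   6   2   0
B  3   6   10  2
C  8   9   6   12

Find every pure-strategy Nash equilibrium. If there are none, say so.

(A, L): Player I can switch to C (10 → 11). Not NE.
(A, CL): Player I gets 7, best alternative 2; Player II gets 6, best alternative 3. No profitable deviation — NE.
(A, CR): Player I can switch to B (0 → 9). Not NE.
(A, R): Player I can switch to B (5 → 12). Not NE.
(B, L): Player I can switch to A (9 → 10). Not NE.
(B, CL): Player I can switch to A (2 → 7). Not NE.
(B, CR): Player I gets 9, best alternative 4; Player II gets 10, best alternative 6. No profitable deviation — NE.
(B, R): Player II can switch to L (2 → 3). Not NE.
(C, L): Player II can switch to CL (8 → 9). Not NE.
(C, CL): Player I can switch to A (0 → 7). Not NE.
(The remaining 2 profiles each have a profitable deviation by the same check.)

The pure Nash equilibria are (A, CL); (B, CR).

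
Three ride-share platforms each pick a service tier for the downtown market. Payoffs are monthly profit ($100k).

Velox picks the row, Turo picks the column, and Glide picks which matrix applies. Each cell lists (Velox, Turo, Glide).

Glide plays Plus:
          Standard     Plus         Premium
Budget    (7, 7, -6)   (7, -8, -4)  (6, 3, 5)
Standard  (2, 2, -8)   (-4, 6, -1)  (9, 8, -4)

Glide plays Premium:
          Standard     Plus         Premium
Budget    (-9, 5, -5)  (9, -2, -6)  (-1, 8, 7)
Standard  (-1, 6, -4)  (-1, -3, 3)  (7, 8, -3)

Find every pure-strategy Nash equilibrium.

(Budget, Standard, Plus): Glide can switch to Premium (-6 → -5). Not NE.
(Budget, Standard, Premium): Velox can switch to Standard (-9 → -1). Not NE.
(Budget, Plus, Plus): Turo can switch to Standard (-8 → 7). Not NE.
(Budget, Plus, Premium): Turo can switch to Standard (-2 → 5). Not NE.
(Budget, Premium, Plus): Velox can switch to Standard (6 → 9). Not NE.
(Budget, Premium, Premium): Velox can switch to Standard (-1 → 7). Not NE.
(Standard, Standard, Plus): Velox can switch to Budget (2 → 7). Not NE.
(Standard, Standard, Premium): Turo can switch to Premium (6 → 8). Not NE.
(Standard, Premium, Premium): Velox gets 7, best alternative -1; Turo gets 8, best alternative 6; Glide gets -3, best alternative -4. No profitable deviation — NE.
(The remaining 3 profiles each have a profitable deviation by the same check.)

The unique pure-strategy Nash equilibrium is (Standard, Premium, Premium).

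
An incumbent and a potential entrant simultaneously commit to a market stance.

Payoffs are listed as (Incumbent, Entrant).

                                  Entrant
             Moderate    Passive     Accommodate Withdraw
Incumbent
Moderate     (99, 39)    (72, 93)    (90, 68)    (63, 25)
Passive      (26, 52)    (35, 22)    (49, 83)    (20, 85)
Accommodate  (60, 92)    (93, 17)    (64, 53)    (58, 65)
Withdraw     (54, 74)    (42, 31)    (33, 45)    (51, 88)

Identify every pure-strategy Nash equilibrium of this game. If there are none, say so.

none

Mark each player's best response to every combination of opponents' strategies; a profile where every player is best-responding is a pure Nash equilibrium.
Incumbent against Moderate: payoffs 99, 26, 60, 54 → best response Moderate.
Incumbent against Passive: payoffs 72, 35, 93, 42 → best response Accommodate.
Incumbent against Accommodate: payoffs 90, 49, 64, 33 → best response Moderate.
Incumbent against Withdraw: payoffs 63, 20, 58, 51 → best response Moderate.
Entrant against Moderate: payoffs 39, 93, 68, 25 → best response Passive.
Entrant against Passive: payoffs 52, 22, 83, 85 → best response Withdraw.
Entrant against Accommodate: payoffs 92, 17, 53, 65 → best response Moderate.
Entrant against Withdraw: payoffs 74, 31, 45, 88 → best response Withdraw.
No profile is a mutual best response for all players.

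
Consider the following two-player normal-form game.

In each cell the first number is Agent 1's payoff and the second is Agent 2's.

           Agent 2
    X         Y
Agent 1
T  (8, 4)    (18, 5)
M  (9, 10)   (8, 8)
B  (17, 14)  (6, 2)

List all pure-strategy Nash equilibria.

(T, Y); (B, X)

Agent 1 against X: payoffs 8, 9, 17 → best response B.
Agent 1 against Y: payoffs 18, 8, 6 → best response T.
Agent 2 against T: payoffs 4, 5 → best response Y.
Agent 2 against M: payoffs 10, 8 → best response X.
Agent 2 against B: payoffs 14, 2 → best response X.
Mutual best responses: (T, Y); (B, X).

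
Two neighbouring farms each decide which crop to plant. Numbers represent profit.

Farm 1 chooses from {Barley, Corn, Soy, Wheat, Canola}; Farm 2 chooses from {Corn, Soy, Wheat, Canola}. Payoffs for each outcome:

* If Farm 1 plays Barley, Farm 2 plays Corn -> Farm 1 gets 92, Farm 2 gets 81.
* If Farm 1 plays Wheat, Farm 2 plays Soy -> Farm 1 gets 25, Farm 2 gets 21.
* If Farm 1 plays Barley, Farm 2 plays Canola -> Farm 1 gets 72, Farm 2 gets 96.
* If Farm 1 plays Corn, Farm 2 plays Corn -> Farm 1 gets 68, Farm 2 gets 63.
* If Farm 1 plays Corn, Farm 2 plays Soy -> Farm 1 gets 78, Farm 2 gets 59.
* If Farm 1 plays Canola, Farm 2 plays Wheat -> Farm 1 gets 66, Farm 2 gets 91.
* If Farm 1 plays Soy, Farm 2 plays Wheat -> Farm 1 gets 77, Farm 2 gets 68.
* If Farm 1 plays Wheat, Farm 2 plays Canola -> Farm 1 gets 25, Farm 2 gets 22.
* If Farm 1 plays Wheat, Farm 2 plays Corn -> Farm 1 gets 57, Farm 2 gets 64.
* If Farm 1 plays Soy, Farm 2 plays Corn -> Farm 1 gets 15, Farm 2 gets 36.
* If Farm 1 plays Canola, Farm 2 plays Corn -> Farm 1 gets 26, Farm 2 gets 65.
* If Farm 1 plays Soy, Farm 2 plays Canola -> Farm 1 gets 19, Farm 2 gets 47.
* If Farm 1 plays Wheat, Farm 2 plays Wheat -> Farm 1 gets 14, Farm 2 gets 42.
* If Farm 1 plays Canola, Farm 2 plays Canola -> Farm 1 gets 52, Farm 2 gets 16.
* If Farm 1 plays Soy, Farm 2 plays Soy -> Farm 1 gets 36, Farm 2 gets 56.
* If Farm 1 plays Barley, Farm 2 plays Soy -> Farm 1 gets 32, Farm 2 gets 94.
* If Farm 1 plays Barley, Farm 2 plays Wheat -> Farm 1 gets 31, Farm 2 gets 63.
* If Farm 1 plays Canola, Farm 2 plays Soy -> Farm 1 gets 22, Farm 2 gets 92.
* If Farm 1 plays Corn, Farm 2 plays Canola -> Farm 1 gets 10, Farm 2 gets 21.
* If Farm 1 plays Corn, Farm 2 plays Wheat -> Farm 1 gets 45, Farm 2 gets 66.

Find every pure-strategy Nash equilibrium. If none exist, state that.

(Barley, Corn): Farm 2 can switch to Soy (81 → 94). Not NE.
(Barley, Soy): Farm 1 can switch to Corn (32 → 78). Not NE.
(Barley, Wheat): Farm 1 can switch to Corn (31 → 45). Not NE.
(Barley, Canola): Farm 1 gets 72, best alternative 52; Farm 2 gets 96, best alternative 94. No profitable deviation — NE.
(Corn, Corn): Farm 1 can switch to Barley (68 → 92). Not NE.
(Corn, Soy): Farm 2 can switch to Corn (59 → 63). Not NE.
(Corn, Wheat): Farm 1 can switch to Soy (45 → 77). Not NE.
(Soy, Wheat): Farm 1 gets 77, best alternative 66; Farm 2 gets 68, best alternative 56. No profitable deviation — NE.
(The remaining 12 profiles each have a profitable deviation by the same check.)

Pure-strategy Nash equilibria: (Barley, Canola), (Soy, Wheat)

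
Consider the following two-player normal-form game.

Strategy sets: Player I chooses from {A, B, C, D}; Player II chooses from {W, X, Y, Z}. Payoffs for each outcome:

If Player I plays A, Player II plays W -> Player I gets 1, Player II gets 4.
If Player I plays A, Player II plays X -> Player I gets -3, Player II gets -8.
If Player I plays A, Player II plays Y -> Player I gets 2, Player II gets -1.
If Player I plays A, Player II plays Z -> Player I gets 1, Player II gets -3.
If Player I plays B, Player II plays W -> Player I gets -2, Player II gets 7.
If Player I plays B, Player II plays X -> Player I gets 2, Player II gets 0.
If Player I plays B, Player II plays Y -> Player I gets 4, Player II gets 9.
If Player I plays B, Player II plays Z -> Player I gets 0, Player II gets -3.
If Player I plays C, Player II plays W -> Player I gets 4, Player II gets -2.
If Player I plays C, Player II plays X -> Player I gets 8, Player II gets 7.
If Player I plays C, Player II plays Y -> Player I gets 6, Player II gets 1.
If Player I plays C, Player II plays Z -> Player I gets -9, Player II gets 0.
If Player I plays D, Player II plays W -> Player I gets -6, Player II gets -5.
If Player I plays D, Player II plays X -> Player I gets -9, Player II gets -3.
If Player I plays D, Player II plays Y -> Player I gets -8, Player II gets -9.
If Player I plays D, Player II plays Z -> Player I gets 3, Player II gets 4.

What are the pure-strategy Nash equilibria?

Player I against W: payoffs 1, -2, 4, -6 → best response C.
Player I against X: payoffs -3, 2, 8, -9 → best response C.
Player I against Y: payoffs 2, 4, 6, -8 → best response C.
Player I against Z: payoffs 1, 0, -9, 3 → best response D.
Player II against A: payoffs 4, -8, -1, -3 → best response W.
Player II against B: payoffs 7, 0, 9, -3 → best response Y.
Player II against C: payoffs -2, 7, 1, 0 → best response X.
Player II against D: payoffs -5, -3, -9, 4 → best response Z.
Mutual best responses: (C, X); (D, Z).

(C, X) and (D, Z)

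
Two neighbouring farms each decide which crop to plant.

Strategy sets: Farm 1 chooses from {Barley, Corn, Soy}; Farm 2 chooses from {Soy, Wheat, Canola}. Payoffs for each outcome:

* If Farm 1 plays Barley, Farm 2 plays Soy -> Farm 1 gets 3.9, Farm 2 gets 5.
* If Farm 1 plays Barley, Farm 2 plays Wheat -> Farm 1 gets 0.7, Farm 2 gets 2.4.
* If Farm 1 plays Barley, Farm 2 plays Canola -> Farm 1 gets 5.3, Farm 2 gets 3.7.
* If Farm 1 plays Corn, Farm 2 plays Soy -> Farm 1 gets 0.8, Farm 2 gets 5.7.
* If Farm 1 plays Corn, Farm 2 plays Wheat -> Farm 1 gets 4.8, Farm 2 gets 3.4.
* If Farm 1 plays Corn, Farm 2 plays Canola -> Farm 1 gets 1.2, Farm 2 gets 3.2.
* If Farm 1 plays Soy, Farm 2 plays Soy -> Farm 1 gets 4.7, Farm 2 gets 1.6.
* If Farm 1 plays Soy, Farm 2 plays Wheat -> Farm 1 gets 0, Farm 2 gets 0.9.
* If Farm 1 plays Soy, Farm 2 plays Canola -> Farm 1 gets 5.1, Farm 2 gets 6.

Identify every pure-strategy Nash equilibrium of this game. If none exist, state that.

No pure-strategy Nash equilibrium.

Farm 1 against Soy: payoffs 3.9, 0.8, 4.7 → best response Soy.
Farm 1 against Wheat: payoffs 0.7, 4.8, 0 → best response Corn.
Farm 1 against Canola: payoffs 5.3, 1.2, 5.1 → best response Barley.
Farm 2 against Barley: payoffs 5, 2.4, 3.7 → best response Soy.
Farm 2 against Corn: payoffs 5.7, 3.4, 3.2 → best response Soy.
Farm 2 against Soy: payoffs 1.6, 0.9, 6 → best response Canola.
No profile is a mutual best response for all players.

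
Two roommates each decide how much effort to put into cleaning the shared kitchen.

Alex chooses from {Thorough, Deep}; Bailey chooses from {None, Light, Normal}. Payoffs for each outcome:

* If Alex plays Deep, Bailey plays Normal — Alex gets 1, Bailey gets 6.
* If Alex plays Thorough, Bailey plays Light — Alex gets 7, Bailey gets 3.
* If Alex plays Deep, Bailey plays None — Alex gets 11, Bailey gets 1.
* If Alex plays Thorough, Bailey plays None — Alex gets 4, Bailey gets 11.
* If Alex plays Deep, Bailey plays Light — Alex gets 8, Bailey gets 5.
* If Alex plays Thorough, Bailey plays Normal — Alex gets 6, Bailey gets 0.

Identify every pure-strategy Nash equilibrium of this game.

Mark each player's best response to every combination of opponents' strategies; a profile where every player is best-responding is a pure Nash equilibrium.
Alex against None: payoffs 4, 11 → best response Deep.
Alex against Light: payoffs 7, 8 → best response Deep.
Alex against Normal: payoffs 6, 1 → best response Thorough.
Bailey against Thorough: payoffs 11, 3, 0 → best response None.
Bailey against Deep: payoffs 1, 5, 6 → best response Normal.
No profile is a mutual best response for all players.

none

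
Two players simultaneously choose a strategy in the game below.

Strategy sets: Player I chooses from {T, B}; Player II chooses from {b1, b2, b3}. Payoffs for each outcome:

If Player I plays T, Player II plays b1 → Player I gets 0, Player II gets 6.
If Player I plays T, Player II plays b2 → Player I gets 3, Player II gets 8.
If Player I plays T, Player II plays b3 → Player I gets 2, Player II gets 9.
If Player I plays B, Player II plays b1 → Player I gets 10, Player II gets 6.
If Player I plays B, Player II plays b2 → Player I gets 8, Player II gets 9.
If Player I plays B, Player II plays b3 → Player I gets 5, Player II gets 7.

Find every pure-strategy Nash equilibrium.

(B, b2)

For each player, find the best response to each opponent profile; mutual best responses are the pure NE.
Player I against b1: payoffs 0, 10 → best response B.
Player I against b2: payoffs 3, 8 → best response B.
Player I against b3: payoffs 2, 5 → best response B.
Player II against T: payoffs 6, 8, 9 → best response b3.
Player II against B: payoffs 6, 9, 7 → best response b2.
Mutual best responses: (B, b2).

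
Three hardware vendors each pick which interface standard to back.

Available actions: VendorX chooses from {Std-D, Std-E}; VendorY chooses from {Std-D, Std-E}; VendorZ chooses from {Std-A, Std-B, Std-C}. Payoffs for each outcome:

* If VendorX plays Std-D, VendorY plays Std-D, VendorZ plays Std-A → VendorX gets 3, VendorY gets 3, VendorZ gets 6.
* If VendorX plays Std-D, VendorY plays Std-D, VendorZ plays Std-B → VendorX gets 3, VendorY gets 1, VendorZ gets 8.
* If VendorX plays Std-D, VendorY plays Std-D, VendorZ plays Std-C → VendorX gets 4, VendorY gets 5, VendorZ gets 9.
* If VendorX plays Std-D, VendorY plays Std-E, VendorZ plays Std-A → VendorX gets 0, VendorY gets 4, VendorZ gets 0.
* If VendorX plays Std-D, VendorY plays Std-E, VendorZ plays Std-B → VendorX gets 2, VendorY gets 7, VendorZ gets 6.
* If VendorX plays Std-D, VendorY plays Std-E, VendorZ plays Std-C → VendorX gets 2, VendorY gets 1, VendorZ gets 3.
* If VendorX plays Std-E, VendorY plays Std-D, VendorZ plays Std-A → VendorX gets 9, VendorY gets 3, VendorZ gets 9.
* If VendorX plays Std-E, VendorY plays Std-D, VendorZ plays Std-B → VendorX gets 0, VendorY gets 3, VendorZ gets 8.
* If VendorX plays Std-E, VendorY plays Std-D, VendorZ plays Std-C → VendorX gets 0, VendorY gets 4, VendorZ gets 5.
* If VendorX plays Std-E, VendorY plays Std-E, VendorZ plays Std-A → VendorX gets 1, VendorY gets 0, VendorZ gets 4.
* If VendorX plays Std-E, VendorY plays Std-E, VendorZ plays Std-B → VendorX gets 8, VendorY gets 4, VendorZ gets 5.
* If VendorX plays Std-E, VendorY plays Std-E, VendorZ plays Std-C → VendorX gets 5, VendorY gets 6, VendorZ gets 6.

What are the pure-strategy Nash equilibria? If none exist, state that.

(Std-D, Std-D, Std-C); (Std-E, Std-D, Std-A); (Std-E, Std-E, Std-C)

VendorX against (Std-D, Std-A): payoffs 3, 9 → best response Std-E.
VendorX against (Std-D, Std-B): payoffs 3, 0 → best response Std-D.
VendorX against (Std-D, Std-C): payoffs 4, 0 → best response Std-D.
VendorX against (Std-E, Std-A): payoffs 0, 1 → best response Std-E.
VendorX against (Std-E, Std-B): payoffs 2, 8 → best response Std-E.
VendorX against (Std-E, Std-C): payoffs 2, 5 → best response Std-E.
VendorY against (Std-D, Std-A): payoffs 3, 4 → best response Std-E.
VendorY against (Std-D, Std-B): payoffs 1, 7 → best response Std-E.
VendorY against (Std-D, Std-C): payoffs 5, 1 → best response Std-D.
VendorY against (Std-E, Std-A): payoffs 3, 0 → best response Std-D.
VendorY against (Std-E, Std-B): payoffs 3, 4 → best response Std-E.
VendorY against (Std-E, Std-C): payoffs 4, 6 → best response Std-E.
VendorZ against (Std-D, Std-D): payoffs 6, 8, 9 → best response Std-C.
VendorZ against (Std-D, Std-E): payoffs 0, 6, 3 → best response Std-B.
VendorZ against (Std-E, Std-D): payoffs 9, 8, 5 → best response Std-A.
VendorZ against (Std-E, Std-E): payoffs 4, 5, 6 → best response Std-C.
Mutual best responses: (Std-D, Std-D, Std-C); (Std-E, Std-D, Std-A); (Std-E, Std-E, Std-C).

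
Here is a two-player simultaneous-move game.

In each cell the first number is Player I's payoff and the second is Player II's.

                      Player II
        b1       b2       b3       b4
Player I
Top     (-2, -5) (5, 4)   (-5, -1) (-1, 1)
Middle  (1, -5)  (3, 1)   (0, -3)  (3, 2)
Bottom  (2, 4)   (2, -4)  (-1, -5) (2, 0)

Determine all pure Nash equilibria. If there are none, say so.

(Top, b1): Player I can switch to Middle (-2 → 1). Not NE.
(Top, b2): Player I gets 5, best alternative 3; Player II gets 4, best alternative 1. No profitable deviation — NE.
(Top, b3): Player I can switch to Middle (-5 → 0). Not NE.
(Top, b4): Player I can switch to Middle (-1 → 3). Not NE.
(Middle, b1): Player I can switch to Bottom (1 → 2). Not NE.
(Middle, b2): Player I can switch to Top (3 → 5). Not NE.
(Middle, b3): Player II can switch to b2 (-3 → 1). Not NE.
(Middle, b4): Player I gets 3, best alternative 2; Player II gets 2, best alternative 1. No profitable deviation — NE.
(Bottom, b1): Player I gets 2, best alternative 1; Player II gets 4, best alternative 0. No profitable deviation — NE.
(The remaining 3 profiles each have a profitable deviation by the same check.)

Pure-strategy Nash equilibria: (Top, b2), (Middle, b4), (Bottom, b1)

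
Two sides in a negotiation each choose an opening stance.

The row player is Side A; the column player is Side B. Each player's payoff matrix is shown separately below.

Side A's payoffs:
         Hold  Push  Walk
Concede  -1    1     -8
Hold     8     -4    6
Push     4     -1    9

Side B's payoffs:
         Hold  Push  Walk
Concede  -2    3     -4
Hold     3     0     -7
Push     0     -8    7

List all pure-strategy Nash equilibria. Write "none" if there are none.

(Concede, Push); (Hold, Hold); (Push, Walk)

Side A against Hold: payoffs -1, 8, 4 → best response Hold.
Side A against Push: payoffs 1, -4, -1 → best response Concede.
Side A against Walk: payoffs -8, 6, 9 → best response Push.
Side B against Concede: payoffs -2, 3, -4 → best response Push.
Side B against Hold: payoffs 3, 0, -7 → best response Hold.
Side B against Push: payoffs 0, -8, 7 → best response Walk.
Mutual best responses: (Concede, Push); (Hold, Hold); (Push, Walk).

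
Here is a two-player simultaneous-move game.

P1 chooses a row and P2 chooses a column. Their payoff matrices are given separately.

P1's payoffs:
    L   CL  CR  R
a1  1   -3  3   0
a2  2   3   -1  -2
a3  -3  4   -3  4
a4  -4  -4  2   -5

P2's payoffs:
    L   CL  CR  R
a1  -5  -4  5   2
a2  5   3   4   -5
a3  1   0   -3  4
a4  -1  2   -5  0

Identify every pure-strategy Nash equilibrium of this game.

P1 against L: payoffs 1, 2, -3, -4 → best response a2.
P1 against CL: payoffs -3, 3, 4, -4 → best response a3.
P1 against CR: payoffs 3, -1, -3, 2 → best response a1.
P1 against R: payoffs 0, -2, 4, -5 → best response a3.
P2 against a1: payoffs -5, -4, 5, 2 → best response CR.
P2 against a2: payoffs 5, 3, 4, -5 → best response L.
P2 against a3: payoffs 1, 0, -3, 4 → best response R.
P2 against a4: payoffs -1, 2, -5, 0 → best response CL.
Mutual best responses: (a1, CR); (a2, L); (a3, R).

(a1, CR) and (a2, L) and (a3, R)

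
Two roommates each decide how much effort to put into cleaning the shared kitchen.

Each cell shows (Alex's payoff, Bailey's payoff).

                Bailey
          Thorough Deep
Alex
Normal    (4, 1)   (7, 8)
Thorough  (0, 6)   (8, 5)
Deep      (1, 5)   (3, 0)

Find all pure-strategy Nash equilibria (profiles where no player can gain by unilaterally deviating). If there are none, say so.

none

(Normal, Thorough): Bailey can switch to Deep (1 → 8). Not NE.
(Normal, Deep): Alex can switch to Thorough (7 → 8). Not NE.
(Thorough, Thorough): Alex can switch to Normal (0 → 4). Not NE.
(Thorough, Deep): Bailey can switch to Thorough (5 → 6). Not NE.
(Deep, Thorough): Alex can switch to Normal (1 → 4). Not NE.
(Deep, Deep): Alex can switch to Normal (3 → 7). Not NE.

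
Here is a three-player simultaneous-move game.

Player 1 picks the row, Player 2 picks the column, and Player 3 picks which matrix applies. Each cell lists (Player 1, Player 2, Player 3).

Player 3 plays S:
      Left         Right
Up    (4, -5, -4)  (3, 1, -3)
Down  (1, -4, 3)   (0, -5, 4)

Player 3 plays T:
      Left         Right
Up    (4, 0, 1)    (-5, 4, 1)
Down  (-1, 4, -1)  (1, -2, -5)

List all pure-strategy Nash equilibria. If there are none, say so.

For each strategy profile, look for a profitable unilateral deviation.
(Up, Left, S): Player 2 can switch to Right (-5 → 1). Not NE.
(Up, Left, T): Player 2 can switch to Right (0 → 4). Not NE.
(Up, Right, S): Player 3 can switch to T (-3 → 1). Not NE.
(Up, Right, T): Player 1 can switch to Down (-5 → 1). Not NE.
(Down, Left, S): Player 1 can switch to Up (1 → 4). Not NE.
(Down, Left, T): Player 1 can switch to Up (-1 → 4). Not NE.
(Down, Right, S): Player 1 can switch to Up (0 → 3). Not NE.
(Down, Right, T): Player 2 can switch to Left (-2 → 4). Not NE.

No pure-strategy Nash equilibrium.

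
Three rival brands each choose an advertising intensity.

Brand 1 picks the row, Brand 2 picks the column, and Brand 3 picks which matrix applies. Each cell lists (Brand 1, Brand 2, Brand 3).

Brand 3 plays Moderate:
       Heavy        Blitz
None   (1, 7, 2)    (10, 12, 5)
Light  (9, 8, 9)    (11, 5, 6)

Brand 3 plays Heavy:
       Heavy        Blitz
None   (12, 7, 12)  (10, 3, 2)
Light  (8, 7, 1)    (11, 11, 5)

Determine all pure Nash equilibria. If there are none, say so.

Brand 1 against (Heavy, Moderate): payoffs 1, 9 → best response Light.
Brand 1 against (Heavy, Heavy): payoffs 12, 8 → best response None.
Brand 1 against (Blitz, Moderate): payoffs 10, 11 → best response Light.
Brand 1 against (Blitz, Heavy): payoffs 10, 11 → best response Light.
Brand 2 against (None, Moderate): payoffs 7, 12 → best response Blitz.
Brand 2 against (None, Heavy): payoffs 7, 3 → best response Heavy.
Brand 2 against (Light, Moderate): payoffs 8, 5 → best response Heavy.
Brand 2 against (Light, Heavy): payoffs 7, 11 → best response Blitz.
Brand 3 against (None, Heavy): payoffs 2, 12 → best response Heavy.
Brand 3 against (None, Blitz): payoffs 5, 2 → best response Moderate.
Brand 3 against (Light, Heavy): payoffs 9, 1 → best response Moderate.
Brand 3 against (Light, Blitz): payoffs 6, 5 → best response Moderate.
Mutual best responses: (None, Heavy, Heavy); (Light, Heavy, Moderate).

(None, Heavy, Heavy); (Light, Heavy, Moderate)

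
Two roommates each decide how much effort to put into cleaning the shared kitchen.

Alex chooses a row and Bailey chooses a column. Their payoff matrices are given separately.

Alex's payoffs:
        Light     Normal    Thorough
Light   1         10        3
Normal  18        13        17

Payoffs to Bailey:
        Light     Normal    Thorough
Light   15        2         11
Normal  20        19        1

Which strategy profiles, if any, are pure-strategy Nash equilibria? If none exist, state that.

Alex against Light: payoffs 1, 18 → best response Normal.
Alex against Normal: payoffs 10, 13 → best response Normal.
Alex against Thorough: payoffs 3, 17 → best response Normal.
Bailey against Light: payoffs 15, 2, 11 → best response Light.
Bailey against Normal: payoffs 20, 19, 1 → best response Light.
Mutual best responses: (Normal, Light).

(Normal, Light)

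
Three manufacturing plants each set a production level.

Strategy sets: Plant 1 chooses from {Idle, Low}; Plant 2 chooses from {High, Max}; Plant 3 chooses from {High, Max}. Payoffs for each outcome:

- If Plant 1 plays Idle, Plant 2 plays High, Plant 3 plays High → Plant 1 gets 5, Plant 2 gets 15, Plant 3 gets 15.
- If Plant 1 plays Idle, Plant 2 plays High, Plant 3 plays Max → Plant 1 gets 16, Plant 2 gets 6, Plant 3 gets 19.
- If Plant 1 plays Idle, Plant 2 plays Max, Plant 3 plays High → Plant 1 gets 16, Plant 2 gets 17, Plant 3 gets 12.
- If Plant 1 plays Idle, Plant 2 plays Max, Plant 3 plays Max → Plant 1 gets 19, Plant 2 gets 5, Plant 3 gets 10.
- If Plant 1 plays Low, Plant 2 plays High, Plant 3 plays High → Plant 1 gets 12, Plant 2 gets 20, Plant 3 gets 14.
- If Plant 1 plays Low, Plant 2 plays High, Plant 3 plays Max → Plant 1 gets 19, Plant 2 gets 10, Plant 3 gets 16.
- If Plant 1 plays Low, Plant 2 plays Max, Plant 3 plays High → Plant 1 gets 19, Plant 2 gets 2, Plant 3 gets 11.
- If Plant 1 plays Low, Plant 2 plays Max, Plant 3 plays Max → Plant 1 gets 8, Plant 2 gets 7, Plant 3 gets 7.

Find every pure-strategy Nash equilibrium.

Pure NE: (Low, High, Max)

Plant 1 against (High, High): payoffs 5, 12 → best response Low.
Plant 1 against (High, Max): payoffs 16, 19 → best response Low.
Plant 1 against (Max, High): payoffs 16, 19 → best response Low.
Plant 1 against (Max, Max): payoffs 19, 8 → best response Idle.
Plant 2 against (Idle, High): payoffs 15, 17 → best response Max.
Plant 2 against (Idle, Max): payoffs 6, 5 → best response High.
Plant 2 against (Low, High): payoffs 20, 2 → best response High.
Plant 2 against (Low, Max): payoffs 10, 7 → best response High.
Plant 3 against (Idle, High): payoffs 15, 19 → best response Max.
Plant 3 against (Idle, Max): payoffs 12, 10 → best response High.
Plant 3 against (Low, High): payoffs 14, 16 → best response Max.
Plant 3 against (Low, Max): payoffs 11, 7 → best response High.
Mutual best responses: (Low, High, Max).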